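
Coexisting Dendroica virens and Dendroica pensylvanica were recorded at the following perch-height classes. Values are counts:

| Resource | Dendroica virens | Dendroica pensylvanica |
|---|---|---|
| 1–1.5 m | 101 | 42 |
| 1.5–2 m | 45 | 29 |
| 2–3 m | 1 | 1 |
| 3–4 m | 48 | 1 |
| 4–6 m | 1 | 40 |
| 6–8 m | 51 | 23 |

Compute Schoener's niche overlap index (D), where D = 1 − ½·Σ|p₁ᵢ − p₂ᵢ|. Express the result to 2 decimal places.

Proportions for Dendroica virens (n=247): 101/247=0.4089, 45/247=0.1822, 1/247=0.0040, 48/247=0.1943, 1/247=0.0040, 51/247=0.2065
Proportions for Dendroica pensylvanica (n=136): 42/136=0.3088, 29/136=0.2132, 1/136=0.0074, 1/136=0.0074, 40/136=0.2941, 23/136=0.1691
Σ|p₁ᵢ − p₂ᵢ| = 0.1001 + 0.0310 + 0.0034 + 0.1869 + 0.2901 + 0.0374 = 0.6489
D = 1 − ½ × 0.6489 = 1 − 0.32445 = 0.67555

0.68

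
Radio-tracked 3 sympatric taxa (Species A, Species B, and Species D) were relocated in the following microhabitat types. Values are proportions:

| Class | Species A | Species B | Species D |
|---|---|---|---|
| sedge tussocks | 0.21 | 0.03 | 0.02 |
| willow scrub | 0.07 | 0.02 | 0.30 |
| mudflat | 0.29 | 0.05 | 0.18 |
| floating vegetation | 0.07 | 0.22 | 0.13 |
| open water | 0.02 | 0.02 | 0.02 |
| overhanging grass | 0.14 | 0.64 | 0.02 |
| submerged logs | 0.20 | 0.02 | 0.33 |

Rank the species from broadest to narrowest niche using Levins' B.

Species A > Species D > Species B

Σp_Aᵢ² = 0.21² + 0.07² + 0.29² + 0.07² + 0.02² + 0.14² + 0.20² = 0.0441 + 0.0049 + 0.0841 + 0.0049 + 0.0004 + 0.0196 + 0.0400 = 0.1980
B_A = 1 / 0.1980 = 5.0505
Σp_Bᵢ² = 0.03² + 0.02² + 0.05² + 0.22² + 0.02² + 0.64² + 0.02² = 0.0009 + 0.0004 + 0.0025 + 0.0484 + 0.0004 + 0.4096 + 0.0004 = 0.4626
B_B = 1 / 0.4626 = 2.1617
Σp_Dᵢ² = 0.02² + 0.30² + 0.18² + 0.13² + 0.02² + 0.02² + 0.33² = 0.0004 + 0.0900 + 0.0324 + 0.0169 + 0.0004 + 0.0004 + 0.1089 = 0.2494
B_D = 1 / 0.2494 = 4.0096
Ranking by B (broadest → narrowest): Species A (5.05) > Species D (4.01) > Species B (2.16)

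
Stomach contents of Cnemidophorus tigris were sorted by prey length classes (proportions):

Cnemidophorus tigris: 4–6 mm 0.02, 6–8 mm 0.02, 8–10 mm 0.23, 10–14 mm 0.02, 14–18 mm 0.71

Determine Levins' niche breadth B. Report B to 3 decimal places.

1.791

Σpᵢ² = 0.02² + 0.02² + 0.23² + 0.02² + 0.71² = 0.0004 + 0.0004 + 0.0529 + 0.0004 + 0.5041 = 0.5582
B = 1 / 0.5582 = 1.79147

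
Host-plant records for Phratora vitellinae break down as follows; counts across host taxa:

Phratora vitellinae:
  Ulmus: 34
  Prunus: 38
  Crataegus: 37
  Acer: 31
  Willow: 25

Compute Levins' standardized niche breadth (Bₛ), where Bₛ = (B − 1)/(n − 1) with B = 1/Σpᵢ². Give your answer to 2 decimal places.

Proportions for Phratora vitellinae (n=165): 34/165=0.2061, 38/165=0.2303, 37/165=0.2242, 31/165=0.1879, 25/165=0.1515
Σpᵢ² = 0.2061² + 0.2303² + 0.2242² + 0.1879² + 0.1515² = 0.042477 + 0.053038 + 0.050266 + 0.035306 + 0.022952 = 0.204039
B = 1 / 0.204039 = 4.9010
Bₛ = (B − 1)/(n − 1) = (4.9010 − 1)/(5 − 1) = 3.9010/4 = 0.9753

0.98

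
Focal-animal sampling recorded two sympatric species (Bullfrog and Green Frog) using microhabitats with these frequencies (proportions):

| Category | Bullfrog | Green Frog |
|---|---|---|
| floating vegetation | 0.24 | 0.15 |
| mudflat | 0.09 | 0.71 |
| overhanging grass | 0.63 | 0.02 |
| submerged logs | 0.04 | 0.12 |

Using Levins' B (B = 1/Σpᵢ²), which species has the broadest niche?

Bullfrog

Σp_Bullᵢ² = 0.24² + 0.09² + 0.63² + 0.04² = 0.0576 + 0.0081 + 0.3969 + 0.0016 = 0.4642
B_Bull = 1 / 0.4642 = 2.1542
Σp_Frogᵢ² = 0.15² + 0.71² + 0.02² + 0.12² = 0.0225 + 0.5041 + 0.0004 + 0.0144 = 0.5414
B_Frog = 1 / 0.5414 = 1.8471
Highest B → broadest niche (most generalist): Bullfrog (B = 2.15).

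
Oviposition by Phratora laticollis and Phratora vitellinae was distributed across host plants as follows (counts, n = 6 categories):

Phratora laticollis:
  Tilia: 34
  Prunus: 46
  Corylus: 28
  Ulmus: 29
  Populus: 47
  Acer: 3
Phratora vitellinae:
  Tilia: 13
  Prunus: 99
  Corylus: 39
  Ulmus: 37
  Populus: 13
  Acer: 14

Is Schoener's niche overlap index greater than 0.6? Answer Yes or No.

Proportions for Phratora laticollis (n=187): 34/187=0.1818, 46/187=0.2460, 28/187=0.1497, 29/187=0.1551, 47/187=0.2513, 3/187=0.0160
Proportions for Phratora vitellinae (n=215): 13/215=0.0605, 99/215=0.4605, 39/215=0.1814, 37/215=0.1721, 13/215=0.0605, 14/215=0.0651
Σ|p₁ᵢ − p₂ᵢ| = 0.1213 + 0.2145 + 0.0317 + 0.0170 + 0.1908 + 0.0491 = 0.6244
D = 1 − ½ × 0.6244 = 1 − 0.31220 = 0.68780
D = 0.68780 > 0.6 → Yes.

Yes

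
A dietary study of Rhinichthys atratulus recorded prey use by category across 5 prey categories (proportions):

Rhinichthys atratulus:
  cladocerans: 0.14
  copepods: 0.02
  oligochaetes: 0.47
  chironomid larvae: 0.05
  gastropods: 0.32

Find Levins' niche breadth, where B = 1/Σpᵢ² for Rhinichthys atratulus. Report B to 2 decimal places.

2.89

Σpᵢ² = 0.14² + 0.02² + 0.47² + 0.05² + 0.32² = 0.0196 + 0.0004 + 0.2209 + 0.0025 + 0.1024 = 0.3458
B = 1 / 0.3458 = 2.8918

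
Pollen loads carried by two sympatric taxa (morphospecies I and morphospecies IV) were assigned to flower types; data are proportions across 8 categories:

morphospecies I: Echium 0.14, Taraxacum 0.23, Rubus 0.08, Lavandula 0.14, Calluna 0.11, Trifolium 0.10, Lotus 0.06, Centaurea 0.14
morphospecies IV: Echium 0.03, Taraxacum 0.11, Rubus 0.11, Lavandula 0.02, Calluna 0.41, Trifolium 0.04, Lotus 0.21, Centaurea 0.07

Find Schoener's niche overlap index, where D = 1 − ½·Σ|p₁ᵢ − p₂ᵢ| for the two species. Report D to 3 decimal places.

Σ|p₁ᵢ − p₂ᵢ| = 0.11 + 0.12 + 0.03 + 0.12 + 0.30 + 0.06 + 0.15 + 0.07 = 0.96
D = 1 − ½ × 0.96 = 1 − 0.480 = 0.52000

0.520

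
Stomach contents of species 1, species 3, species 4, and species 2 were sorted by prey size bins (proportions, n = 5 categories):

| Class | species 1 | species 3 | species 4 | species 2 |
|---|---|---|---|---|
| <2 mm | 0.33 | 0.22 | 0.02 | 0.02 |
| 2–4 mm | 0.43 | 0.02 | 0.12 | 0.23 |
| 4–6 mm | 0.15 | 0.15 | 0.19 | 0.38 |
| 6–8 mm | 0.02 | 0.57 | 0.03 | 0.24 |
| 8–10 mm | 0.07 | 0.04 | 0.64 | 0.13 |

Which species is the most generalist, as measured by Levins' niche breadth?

Σp_1ᵢ² = 0.33² + 0.43² + 0.15² + 0.02² + 0.07² = 0.1089 + 0.1849 + 0.0225 + 0.0004 + 0.0049 = 0.3216
B_1 = 1 / 0.3216 = 3.1095
Σp_3ᵢ² = 0.22² + 0.02² + 0.15² + 0.57² + 0.04² = 0.0484 + 0.0004 + 0.0225 + 0.3249 + 0.0016 = 0.3978
B_3 = 1 / 0.3978 = 2.5138
Σp_4ᵢ² = 0.02² + 0.12² + 0.19² + 0.03² + 0.64² = 0.0004 + 0.0144 + 0.0361 + 0.0009 + 0.4096 = 0.4614
B_4 = 1 / 0.4614 = 2.1673
Σp_2ᵢ² = 0.02² + 0.23² + 0.38² + 0.24² + 0.13² = 0.0004 + 0.0529 + 0.1444 + 0.0576 + 0.0169 = 0.2722
B_2 = 1 / 0.2722 = 3.6738
Highest B → broadest niche (most generalist): species 2 (B = 3.67).

species 2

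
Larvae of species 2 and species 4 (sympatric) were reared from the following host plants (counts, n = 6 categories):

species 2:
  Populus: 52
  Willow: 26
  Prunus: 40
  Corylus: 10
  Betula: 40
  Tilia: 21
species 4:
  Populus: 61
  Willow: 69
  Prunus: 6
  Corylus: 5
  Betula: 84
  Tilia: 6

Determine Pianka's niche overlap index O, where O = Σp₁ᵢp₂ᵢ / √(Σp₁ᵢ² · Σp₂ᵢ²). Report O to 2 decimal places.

Proportions for species 2 (n=189): 52/189=0.2751, 26/189=0.1376, 40/189=0.2116, 10/189=0.0529, 40/189=0.2116, 21/189=0.1111
Proportions for species 4 (n=231): 61/231=0.2641, 69/231=0.2987, 6/231=0.0260, 5/231=0.0216, 84/231=0.3636, 6/231=0.0260
Σ p₁ᵢp₂ᵢ = 0.072654 + 0.041101 + 0.005502 + 0.001143 + 0.076938 + 0.002889 = 0.200227
Σp_1ᵢ² = 0.2751² + 0.1376² + 0.2116² + 0.0529² + 0.2116² + 0.1111² = 0.075680 + 0.018934 + 0.044775 + 0.002798 + 0.044775 + 0.012343 = 0.199305
Σp_2ᵢ² = 0.2641² + 0.2987² + 0.0260² + 0.0216² + 0.3636² + 0.0260² = 0.069749 + 0.089222 + 0.000676 + 0.000467 + 0.132205 + 0.000676 = 0.292995
O = 0.200227 / √(0.199305 × 0.292995) = 0.200227 / 0.2416513 = 0.8286

0.83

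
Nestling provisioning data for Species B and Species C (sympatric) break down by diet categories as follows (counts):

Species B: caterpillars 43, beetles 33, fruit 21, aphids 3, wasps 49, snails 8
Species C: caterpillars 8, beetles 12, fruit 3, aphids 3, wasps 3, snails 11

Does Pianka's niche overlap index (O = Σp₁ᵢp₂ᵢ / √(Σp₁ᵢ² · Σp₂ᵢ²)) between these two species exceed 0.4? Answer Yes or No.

Proportions for Species B (n=157): 43/157=0.2739, 33/157=0.2102, 21/157=0.1338, 3/157=0.0191, 49/157=0.3121, 8/157=0.0510
Proportions for Species C (n=40): 8/40=0.2000, 12/40=0.3000, 3/40=0.0750, 3/40=0.0750, 3/40=0.0750, 11/40=0.2750
Σ p₁ᵢp₂ᵢ = 0.054780 + 0.063060 + 0.010035 + 0.001433 + 0.023408 + 0.014025 = 0.166741
Σp_1ᵢ² = 0.2739² + 0.2102² + 0.1338² + 0.0191² + 0.3121² + 0.0510² = 0.075021 + 0.044184 + 0.017902 + 0.000365 + 0.097406 + 0.002601 = 0.237479
Σp_2ᵢ² = 0.2000² + 0.3000² + 0.0750² + 0.0750² + 0.0750² + 0.2750² = 0.040000 + 0.090000 + 0.005625 + 0.005625 + 0.005625 + 0.075625 = 0.222500
O = 0.166741 / √(0.237479 × 0.222500) = 0.166741 / 0.2298675 = 0.7254
O = 0.7254 > 0.4 → Yes.

Yes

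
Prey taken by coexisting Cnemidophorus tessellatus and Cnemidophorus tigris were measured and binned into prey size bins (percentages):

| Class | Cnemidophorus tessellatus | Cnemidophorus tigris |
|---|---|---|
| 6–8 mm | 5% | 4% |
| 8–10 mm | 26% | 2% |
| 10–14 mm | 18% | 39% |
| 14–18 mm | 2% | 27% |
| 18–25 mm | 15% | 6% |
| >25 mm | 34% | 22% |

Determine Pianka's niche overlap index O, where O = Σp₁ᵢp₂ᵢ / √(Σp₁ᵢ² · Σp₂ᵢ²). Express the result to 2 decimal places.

Convert percentages to proportions (divide by 100).
Σ p₁ᵢp₂ᵢ = 0.0020 + 0.0052 + 0.0702 + 0.0054 + 0.0090 + 0.0748 = 0.1666
Σp_1ᵢ² = 0.05² + 0.26² + 0.18² + 0.02² + 0.15² + 0.34² = 0.0025 + 0.0676 + 0.0324 + 0.0004 + 0.0225 + 0.1156 = 0.2410
Σp_2ᵢ² = 0.04² + 0.02² + 0.39² + 0.27² + 0.06² + 0.22² = 0.0016 + 0.0004 + 0.1521 + 0.0729 + 0.0036 + 0.0484 = 0.2790
O = 0.1666 / √(0.2410 × 0.2790) = 0.1666 / 0.25930 = 0.6425

0.64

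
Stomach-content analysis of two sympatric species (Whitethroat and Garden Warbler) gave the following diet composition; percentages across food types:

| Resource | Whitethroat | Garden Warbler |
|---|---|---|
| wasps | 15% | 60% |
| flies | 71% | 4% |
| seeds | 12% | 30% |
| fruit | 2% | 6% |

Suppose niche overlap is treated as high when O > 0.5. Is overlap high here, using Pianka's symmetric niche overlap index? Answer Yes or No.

Convert percentages to proportions (divide by 100).
Σ p₁ᵢp₂ᵢ = 0.0900 + 0.0284 + 0.0360 + 0.0012 = 0.1556
Σp_1ᵢ² = 0.15² + 0.71² + 0.12² + 0.02² = 0.0225 + 0.5041 + 0.0144 + 0.0004 = 0.5414
Σp_2ᵢ² = 0.60² + 0.04² + 0.30² + 0.06² = 0.3600 + 0.0016 + 0.0900 + 0.0036 = 0.4552
O = 0.1556 / √(0.5414 × 0.4552) = 0.1556 / 0.49643 = 0.3134
O = 0.3134 < 0.5 → No.

No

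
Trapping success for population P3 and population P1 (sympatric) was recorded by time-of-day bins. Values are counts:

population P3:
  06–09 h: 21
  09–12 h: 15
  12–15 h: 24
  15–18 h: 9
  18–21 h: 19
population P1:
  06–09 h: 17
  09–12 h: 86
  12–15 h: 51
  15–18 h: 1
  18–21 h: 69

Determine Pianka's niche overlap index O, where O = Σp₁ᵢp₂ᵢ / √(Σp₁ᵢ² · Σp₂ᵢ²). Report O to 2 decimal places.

0.83

Proportions for population P3 (n=88): 21/88=0.2386, 15/88=0.1705, 24/88=0.2727, 9/88=0.1023, 19/88=0.2159
Proportions for population P1 (n=224): 17/224=0.0759, 86/224=0.3839, 51/224=0.2277, 1/224=0.0045, 69/224=0.3080
Σ p₁ᵢp₂ᵢ = 0.018110 + 0.065455 + 0.062094 + 0.000460 + 0.066497 = 0.212616
Σp_1ᵢ² = 0.2386² + 0.1705² + 0.2727² + 0.1023² + 0.2159² = 0.056930 + 0.029070 + 0.074365 + 0.010465 + 0.046613 = 0.217443
Σp_2ᵢ² = 0.0759² + 0.3839² + 0.2277² + 0.0045² + 0.3080² = 0.005761 + 0.147379 + 0.051847 + 0.000020 + 0.094864 = 0.299871
O = 0.212616 / √(0.217443 × 0.299871) = 0.212616 / 0.2553524 = 0.8326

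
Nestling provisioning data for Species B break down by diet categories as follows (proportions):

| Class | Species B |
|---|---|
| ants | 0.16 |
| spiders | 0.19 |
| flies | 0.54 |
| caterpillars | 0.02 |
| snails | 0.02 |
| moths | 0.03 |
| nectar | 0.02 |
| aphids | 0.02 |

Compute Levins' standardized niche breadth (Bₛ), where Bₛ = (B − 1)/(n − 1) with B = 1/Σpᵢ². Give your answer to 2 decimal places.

Σpᵢ² = 0.16² + 0.19² + 0.54² + 0.02² + 0.02² + 0.03² + 0.02² + 0.02² = 0.0256 + 0.0361 + 0.2916 + 0.0004 + 0.0004 + 0.0009 + 0.0004 + 0.0004 = 0.3558
B = 1 / 0.3558 = 2.8106
Bₛ = (B − 1)/(n − 1) = (2.8106 − 1)/(8 − 1) = 1.8106/7 = 0.2587

0.26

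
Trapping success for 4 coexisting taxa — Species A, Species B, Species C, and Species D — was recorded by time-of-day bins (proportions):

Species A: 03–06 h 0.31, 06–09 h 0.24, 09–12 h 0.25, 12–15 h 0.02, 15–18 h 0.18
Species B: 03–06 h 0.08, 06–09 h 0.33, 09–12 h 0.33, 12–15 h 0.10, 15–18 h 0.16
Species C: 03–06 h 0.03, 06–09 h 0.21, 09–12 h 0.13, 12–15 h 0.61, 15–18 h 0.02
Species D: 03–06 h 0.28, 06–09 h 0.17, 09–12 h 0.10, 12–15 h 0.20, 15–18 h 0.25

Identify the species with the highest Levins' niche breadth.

Species D

Σp_Aᵢ² = 0.31² + 0.24² + 0.25² + 0.02² + 0.18² = 0.0961 + 0.0576 + 0.0625 + 0.0004 + 0.0324 = 0.2490
B_A = 1 / 0.2490 = 4.0161
Σp_Bᵢ² = 0.08² + 0.33² + 0.33² + 0.10² + 0.16² = 0.0064 + 0.1089 + 0.1089 + 0.0100 + 0.0256 = 0.2598
B_B = 1 / 0.2598 = 3.8491
Σp_Cᵢ² = 0.03² + 0.21² + 0.13² + 0.61² + 0.02² = 0.0009 + 0.0441 + 0.0169 + 0.3721 + 0.0004 = 0.4344
B_C = 1 / 0.4344 = 2.3020
Σp_Dᵢ² = 0.28² + 0.17² + 0.10² + 0.20² + 0.25² = 0.0784 + 0.0289 + 0.0100 + 0.0400 + 0.0625 = 0.2198
B_D = 1 / 0.2198 = 4.5496
Highest B → broadest niche (most generalist): Species D (B = 4.55).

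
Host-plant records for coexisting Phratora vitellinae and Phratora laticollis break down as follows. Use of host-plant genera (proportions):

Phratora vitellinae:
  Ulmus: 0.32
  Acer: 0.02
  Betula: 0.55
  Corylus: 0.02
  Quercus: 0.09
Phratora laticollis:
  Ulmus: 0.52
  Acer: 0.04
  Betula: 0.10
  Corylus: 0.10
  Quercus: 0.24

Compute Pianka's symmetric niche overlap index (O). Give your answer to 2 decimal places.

Σ p₁ᵢp₂ᵢ = 0.1664 + 0.0008 + 0.0550 + 0.0020 + 0.0216 = 0.2458
Σp_1ᵢ² = 0.32² + 0.02² + 0.55² + 0.02² + 0.09² = 0.1024 + 0.0004 + 0.3025 + 0.0004 + 0.0081 = 0.4138
Σp_2ᵢ² = 0.52² + 0.04² + 0.10² + 0.10² + 0.24² = 0.2704 + 0.0016 + 0.0100 + 0.0100 + 0.0576 = 0.3496
O = 0.2458 / √(0.4138 × 0.3496) = 0.2458 / 0.38035 = 0.6462

0.65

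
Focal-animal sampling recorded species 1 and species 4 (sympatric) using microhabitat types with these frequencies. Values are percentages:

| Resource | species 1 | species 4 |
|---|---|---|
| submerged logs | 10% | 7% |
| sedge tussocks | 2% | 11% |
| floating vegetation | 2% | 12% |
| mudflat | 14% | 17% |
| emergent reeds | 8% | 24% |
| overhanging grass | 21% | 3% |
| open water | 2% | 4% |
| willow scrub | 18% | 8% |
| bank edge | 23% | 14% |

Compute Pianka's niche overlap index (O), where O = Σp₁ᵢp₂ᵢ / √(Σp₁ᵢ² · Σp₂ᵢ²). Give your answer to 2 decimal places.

Convert percentages to proportions (divide by 100).
Σ p₁ᵢp₂ᵢ = 0.0070 + 0.0022 + 0.0024 + 0.0238 + 0.0192 + 0.0063 + 0.0008 + 0.0144 + 0.0322 = 0.1083
Σp_1ᵢ² = 0.10² + 0.02² + 0.02² + 0.14² + 0.08² + 0.21² + 0.02² + 0.18² + 0.23² = 0.0100 + 0.0004 + 0.0004 + 0.0196 + 0.0064 + 0.0441 + 0.0004 + 0.0324 + 0.0529 = 0.1666
Σp_2ᵢ² = 0.07² + 0.11² + 0.12² + 0.17² + 0.24² + 0.03² + 0.04² + 0.08² + 0.14² = 0.0049 + 0.0121 + 0.0144 + 0.0289 + 0.0576 + 0.0009 + 0.0016 + 0.0064 + 0.0196 = 0.1464
O = 0.1083 / √(0.1666 × 0.1464) = 0.1083 / 0.15617 = 0.6935

0.69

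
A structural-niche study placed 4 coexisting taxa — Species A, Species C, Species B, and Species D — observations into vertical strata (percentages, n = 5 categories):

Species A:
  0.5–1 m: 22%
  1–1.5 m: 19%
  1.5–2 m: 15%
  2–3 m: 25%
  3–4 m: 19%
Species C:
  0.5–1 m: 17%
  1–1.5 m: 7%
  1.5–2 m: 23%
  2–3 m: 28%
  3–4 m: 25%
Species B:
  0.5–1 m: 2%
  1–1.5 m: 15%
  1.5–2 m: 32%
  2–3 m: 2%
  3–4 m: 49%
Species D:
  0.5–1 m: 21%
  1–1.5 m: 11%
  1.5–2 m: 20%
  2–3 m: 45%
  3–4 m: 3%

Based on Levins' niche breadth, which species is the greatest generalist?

Species A

Convert percentages to proportions (divide by 100).
Σp_Aᵢ² = 0.22² + 0.19² + 0.15² + 0.25² + 0.19² = 0.0484 + 0.0361 + 0.0225 + 0.0625 + 0.0361 = 0.2056
B_A = 1 / 0.2056 = 4.8638
Σp_Cᵢ² = 0.17² + 0.07² + 0.23² + 0.28² + 0.25² = 0.0289 + 0.0049 + 0.0529 + 0.0784 + 0.0625 = 0.2276
B_C = 1 / 0.2276 = 4.3937
Σp_Bᵢ² = 0.02² + 0.15² + 0.32² + 0.02² + 0.49² = 0.0004 + 0.0225 + 0.1024 + 0.0004 + 0.2401 = 0.3658
B_B = 1 / 0.3658 = 2.7337
Σp_Dᵢ² = 0.21² + 0.11² + 0.20² + 0.45² + 0.03² = 0.0441 + 0.0121 + 0.0400 + 0.2025 + 0.0009 = 0.2996
B_D = 1 / 0.2996 = 3.3378
Highest B → broadest niche (most generalist): Species A (B = 4.86).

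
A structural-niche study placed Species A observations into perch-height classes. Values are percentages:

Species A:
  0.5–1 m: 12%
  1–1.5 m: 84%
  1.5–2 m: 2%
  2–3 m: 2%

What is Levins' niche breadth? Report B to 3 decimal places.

1.387

Convert percentages to proportions (divide by 100).
Σpᵢ² = 0.12² + 0.84² + 0.02² + 0.02² = 0.0144 + 0.7056 + 0.0004 + 0.0004 = 0.7208
B = 1 / 0.7208 = 1.38735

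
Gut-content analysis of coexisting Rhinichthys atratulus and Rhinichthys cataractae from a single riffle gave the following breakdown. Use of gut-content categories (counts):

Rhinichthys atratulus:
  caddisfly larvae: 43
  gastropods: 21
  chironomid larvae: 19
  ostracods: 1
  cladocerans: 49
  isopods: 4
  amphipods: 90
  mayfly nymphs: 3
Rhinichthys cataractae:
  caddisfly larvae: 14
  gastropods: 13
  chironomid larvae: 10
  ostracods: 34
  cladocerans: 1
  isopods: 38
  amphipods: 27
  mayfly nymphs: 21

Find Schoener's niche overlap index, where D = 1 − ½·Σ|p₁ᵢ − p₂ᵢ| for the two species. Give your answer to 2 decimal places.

Proportions for Rhinichthys atratulus (n=230): 43/230=0.1870, 21/230=0.0913, 19/230=0.0826, 1/230=0.0043, 49/230=0.2130, 4/230=0.0174, 90/230=0.3913, 3/230=0.0130
Proportions for Rhinichthys cataractae (n=158): 14/158=0.0886, 13/158=0.0823, 10/158=0.0633, 34/158=0.2152, 1/158=0.0063, 38/158=0.2405, 27/158=0.1709, 21/158=0.1329
Σ|p₁ᵢ − p₂ᵢ| = 0.0984 + 0.0090 + 0.0193 + 0.2109 + 0.2067 + 0.2231 + 0.2204 + 0.1199 = 1.1077
D = 1 − ½ × 1.1077 = 1 − 0.55385 = 0.44615

0.45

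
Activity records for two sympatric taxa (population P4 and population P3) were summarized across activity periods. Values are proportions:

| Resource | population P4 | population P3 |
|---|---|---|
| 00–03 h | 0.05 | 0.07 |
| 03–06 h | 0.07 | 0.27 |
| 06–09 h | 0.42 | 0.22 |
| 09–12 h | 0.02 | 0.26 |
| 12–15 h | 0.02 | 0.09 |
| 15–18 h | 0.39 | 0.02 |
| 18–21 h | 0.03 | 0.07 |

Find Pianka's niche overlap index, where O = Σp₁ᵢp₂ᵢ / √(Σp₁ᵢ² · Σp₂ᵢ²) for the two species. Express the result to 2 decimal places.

Σ p₁ᵢp₂ᵢ = 0.0035 + 0.0189 + 0.0924 + 0.0052 + 0.0018 + 0.0078 + 0.0021 = 0.1317
Σp_1ᵢ² = 0.05² + 0.07² + 0.42² + 0.02² + 0.02² + 0.39² + 0.03² = 0.0025 + 0.0049 + 0.1764 + 0.0004 + 0.0004 + 0.1521 + 0.0009 = 0.3376
Σp_2ᵢ² = 0.07² + 0.27² + 0.22² + 0.26² + 0.09² + 0.02² + 0.07² = 0.0049 + 0.0729 + 0.0484 + 0.0676 + 0.0081 + 0.0004 + 0.0049 = 0.2072
O = 0.1317 / √(0.3376 × 0.2072) = 0.1317 / 0.26448 = 0.4980

0.50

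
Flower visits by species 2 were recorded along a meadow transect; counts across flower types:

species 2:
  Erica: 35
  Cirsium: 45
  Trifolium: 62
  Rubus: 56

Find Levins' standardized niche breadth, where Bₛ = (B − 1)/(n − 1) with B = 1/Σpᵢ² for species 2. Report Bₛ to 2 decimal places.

0.94

Proportions for species 2 (n=198): 35/198=0.1768, 45/198=0.2273, 62/198=0.3131, 56/198=0.2828
Σpᵢ² = 0.1768² + 0.2273² + 0.3131² + 0.2828² = 0.031258 + 0.051665 + 0.098032 + 0.079976 = 0.260931
B = 1 / 0.260931 = 3.8324
Bₛ = (B − 1)/(n − 1) = (3.8324 − 1)/(4 − 1) = 2.8324/3 = 0.9441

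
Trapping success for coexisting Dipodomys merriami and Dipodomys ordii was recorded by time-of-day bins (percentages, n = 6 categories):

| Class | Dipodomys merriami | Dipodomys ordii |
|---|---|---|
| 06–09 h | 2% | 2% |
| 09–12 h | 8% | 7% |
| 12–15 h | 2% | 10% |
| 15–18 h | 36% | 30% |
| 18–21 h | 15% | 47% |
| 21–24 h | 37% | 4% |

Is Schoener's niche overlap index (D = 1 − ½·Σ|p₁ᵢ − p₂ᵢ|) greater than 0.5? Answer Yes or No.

Convert percentages to proportions (divide by 100).
Σ|p₁ᵢ − p₂ᵢ| = 0.00 + 0.01 + 0.08 + 0.06 + 0.32 + 0.33 = 0.80
D = 1 − ½ × 0.80 = 1 − 0.400 = 0.6000
D = 0.6000 > 0.5 → Yes.

Yes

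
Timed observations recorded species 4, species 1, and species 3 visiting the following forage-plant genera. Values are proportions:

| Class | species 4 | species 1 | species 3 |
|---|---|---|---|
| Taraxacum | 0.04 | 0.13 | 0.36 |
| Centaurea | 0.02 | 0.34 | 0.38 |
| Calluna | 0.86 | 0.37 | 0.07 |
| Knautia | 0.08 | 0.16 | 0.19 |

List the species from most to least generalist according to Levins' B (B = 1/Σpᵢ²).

species 1 > species 3 > species 4

Σp_4ᵢ² = 0.04² + 0.02² + 0.86² + 0.08² = 0.0016 + 0.0004 + 0.7396 + 0.0064 = 0.7480
B_4 = 1 / 0.7480 = 1.3369
Σp_1ᵢ² = 0.13² + 0.34² + 0.37² + 0.16² = 0.0169 + 0.1156 + 0.1369 + 0.0256 = 0.2950
B_1 = 1 / 0.2950 = 3.3898
Σp_3ᵢ² = 0.36² + 0.38² + 0.07² + 0.19² = 0.1296 + 0.1444 + 0.0049 + 0.0361 = 0.3150
B_3 = 1 / 0.3150 = 3.1746
Ranking by B (broadest → narrowest): species 1 (3.39) > species 3 (3.17) > species 4 (1.34)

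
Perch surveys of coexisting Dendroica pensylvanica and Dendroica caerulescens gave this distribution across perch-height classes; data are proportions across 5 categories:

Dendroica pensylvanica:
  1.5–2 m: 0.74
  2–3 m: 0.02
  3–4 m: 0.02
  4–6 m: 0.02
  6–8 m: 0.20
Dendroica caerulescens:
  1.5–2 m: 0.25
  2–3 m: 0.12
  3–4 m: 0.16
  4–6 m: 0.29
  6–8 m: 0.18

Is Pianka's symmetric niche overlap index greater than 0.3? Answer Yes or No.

Σ p₁ᵢp₂ᵢ = 0.1850 + 0.0024 + 0.0032 + 0.0058 + 0.0360 = 0.2324
Σp_1ᵢ² = 0.74² + 0.02² + 0.02² + 0.02² + 0.20² = 0.5476 + 0.0004 + 0.0004 + 0.0004 + 0.0400 = 0.5888
Σp_2ᵢ² = 0.25² + 0.12² + 0.16² + 0.29² + 0.18² = 0.0625 + 0.0144 + 0.0256 + 0.0841 + 0.0324 = 0.2190
O = 0.2324 / √(0.5888 × 0.2190) = 0.2324 / 0.35909 = 0.6472
O = 0.6472 > 0.3 → Yes.

Yes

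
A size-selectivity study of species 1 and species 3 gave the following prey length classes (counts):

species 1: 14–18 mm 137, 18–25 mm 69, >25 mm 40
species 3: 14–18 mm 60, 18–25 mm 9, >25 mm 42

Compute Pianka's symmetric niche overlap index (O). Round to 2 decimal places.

Proportions for species 1 (n=246): 137/246=0.5569, 69/246=0.2805, 40/246=0.1626
Proportions for species 3 (n=111): 60/111=0.5405, 9/111=0.0811, 42/111=0.3784
Σ p₁ᵢp₂ᵢ = 0.301004 + 0.022749 + 0.061528 = 0.385281
Σp_1ᵢ² = 0.5569² + 0.2805² + 0.1626² = 0.310138 + 0.078680 + 0.026439 = 0.415257
Σp_2ᵢ² = 0.5405² + 0.0811² + 0.3784² = 0.292140 + 0.006577 + 0.143187 = 0.441904
O = 0.385281 / √(0.415257 × 0.441904) = 0.385281 / 0.4283734 = 0.8994

0.90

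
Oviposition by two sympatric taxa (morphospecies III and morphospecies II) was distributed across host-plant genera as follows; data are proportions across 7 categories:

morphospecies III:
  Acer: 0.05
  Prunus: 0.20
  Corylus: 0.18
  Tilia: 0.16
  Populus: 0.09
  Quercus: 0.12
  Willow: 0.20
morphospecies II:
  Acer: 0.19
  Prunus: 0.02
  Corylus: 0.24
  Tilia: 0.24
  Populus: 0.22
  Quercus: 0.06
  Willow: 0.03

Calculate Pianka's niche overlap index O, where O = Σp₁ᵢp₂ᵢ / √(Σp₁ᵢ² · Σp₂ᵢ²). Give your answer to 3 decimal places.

Σ p₁ᵢp₂ᵢ = 0.0095 + 0.0040 + 0.0432 + 0.0384 + 0.0198 + 0.0072 + 0.0060 = 0.1281
Σp_1ᵢ² = 0.05² + 0.20² + 0.18² + 0.16² + 0.09² + 0.12² + 0.20² = 0.0025 + 0.0400 + 0.0324 + 0.0256 + 0.0081 + 0.0144 + 0.0400 = 0.1630
Σp_2ᵢ² = 0.19² + 0.02² + 0.24² + 0.24² + 0.22² + 0.06² + 0.03² = 0.0361 + 0.0004 + 0.0576 + 0.0576 + 0.0484 + 0.0036 + 0.0009 = 0.2046
O = 0.1281 / √(0.1630 × 0.2046) = 0.1281 / 0.182619 = 0.70146

0.701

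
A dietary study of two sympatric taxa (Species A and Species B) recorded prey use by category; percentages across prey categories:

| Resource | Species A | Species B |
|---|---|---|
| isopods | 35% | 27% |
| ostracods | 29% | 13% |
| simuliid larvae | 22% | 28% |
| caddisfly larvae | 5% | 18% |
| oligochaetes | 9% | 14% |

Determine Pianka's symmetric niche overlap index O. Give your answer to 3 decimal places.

Convert percentages to proportions (divide by 100).
Σ p₁ᵢp₂ᵢ = 0.0945 + 0.0377 + 0.0616 + 0.0090 + 0.0126 = 0.2154
Σp_1ᵢ² = 0.35² + 0.29² + 0.22² + 0.05² + 0.09² = 0.1225 + 0.0841 + 0.0484 + 0.0025 + 0.0081 = 0.2656
Σp_2ᵢ² = 0.27² + 0.13² + 0.28² + 0.18² + 0.14² = 0.0729 + 0.0169 + 0.0784 + 0.0324 + 0.0196 = 0.2202
O = 0.2154 / √(0.2656 × 0.2202) = 0.2154 / 0.241837 = 0.89068

0.891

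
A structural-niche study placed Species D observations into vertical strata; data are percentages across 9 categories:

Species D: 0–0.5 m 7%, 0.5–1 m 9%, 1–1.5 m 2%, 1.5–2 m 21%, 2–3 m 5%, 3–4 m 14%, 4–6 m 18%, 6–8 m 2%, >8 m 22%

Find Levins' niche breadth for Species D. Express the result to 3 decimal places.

Convert percentages to proportions (divide by 100).
Σpᵢ² = 0.07² + 0.09² + 0.02² + 0.21² + 0.05² + 0.14² + 0.18² + 0.02² + 0.22² = 0.0049 + 0.0081 + 0.0004 + 0.0441 + 0.0025 + 0.0196 + 0.0324 + 0.0004 + 0.0484 = 0.1608
B = 1 / 0.1608 = 6.21891

6.219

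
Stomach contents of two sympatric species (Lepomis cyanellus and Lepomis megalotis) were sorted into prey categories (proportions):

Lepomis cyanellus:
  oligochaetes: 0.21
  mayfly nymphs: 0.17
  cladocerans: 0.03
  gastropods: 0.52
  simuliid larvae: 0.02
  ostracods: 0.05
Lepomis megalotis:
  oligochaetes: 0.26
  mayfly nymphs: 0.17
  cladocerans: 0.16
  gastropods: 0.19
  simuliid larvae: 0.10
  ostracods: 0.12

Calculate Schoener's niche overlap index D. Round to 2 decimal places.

0.67

Σ|p₁ᵢ − p₂ᵢ| = 0.05 + 0.00 + 0.13 + 0.33 + 0.08 + 0.07 = 0.66
D = 1 − ½ × 0.66 = 1 − 0.330 = 0.6700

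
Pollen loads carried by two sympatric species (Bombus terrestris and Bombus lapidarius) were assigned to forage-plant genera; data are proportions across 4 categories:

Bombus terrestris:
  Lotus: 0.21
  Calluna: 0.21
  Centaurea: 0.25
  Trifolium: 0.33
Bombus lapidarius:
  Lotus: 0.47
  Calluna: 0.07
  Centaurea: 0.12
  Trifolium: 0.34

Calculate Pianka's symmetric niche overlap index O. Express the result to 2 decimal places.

0.84

Σ p₁ᵢp₂ᵢ = 0.0987 + 0.0147 + 0.0300 + 0.1122 = 0.2556
Σp_1ᵢ² = 0.21² + 0.21² + 0.25² + 0.33² = 0.0441 + 0.0441 + 0.0625 + 0.1089 = 0.2596
Σp_2ᵢ² = 0.47² + 0.07² + 0.12² + 0.34² = 0.2209 + 0.0049 + 0.0144 + 0.1156 = 0.3558
O = 0.2556 / √(0.2596 × 0.3558) = 0.2556 / 0.30392 = 0.8410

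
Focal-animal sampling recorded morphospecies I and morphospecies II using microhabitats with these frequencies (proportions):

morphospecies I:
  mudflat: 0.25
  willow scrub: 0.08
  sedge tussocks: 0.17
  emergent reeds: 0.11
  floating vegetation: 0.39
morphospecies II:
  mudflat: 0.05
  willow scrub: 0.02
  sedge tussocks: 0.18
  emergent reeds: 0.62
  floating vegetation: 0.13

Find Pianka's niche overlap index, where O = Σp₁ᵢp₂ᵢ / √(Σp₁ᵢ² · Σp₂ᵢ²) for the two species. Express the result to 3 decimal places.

Σ p₁ᵢp₂ᵢ = 0.0125 + 0.0016 + 0.0306 + 0.0682 + 0.0507 = 0.1636
Σp_1ᵢ² = 0.25² + 0.08² + 0.17² + 0.11² + 0.39² = 0.0625 + 0.0064 + 0.0289 + 0.0121 + 0.1521 = 0.2620
Σp_2ᵢ² = 0.05² + 0.02² + 0.18² + 0.62² + 0.13² = 0.0025 + 0.0004 + 0.0324 + 0.3844 + 0.0169 = 0.4366
O = 0.1636 / √(0.2620 × 0.4366) = 0.1636 / 0.338215 = 0.48372

0.484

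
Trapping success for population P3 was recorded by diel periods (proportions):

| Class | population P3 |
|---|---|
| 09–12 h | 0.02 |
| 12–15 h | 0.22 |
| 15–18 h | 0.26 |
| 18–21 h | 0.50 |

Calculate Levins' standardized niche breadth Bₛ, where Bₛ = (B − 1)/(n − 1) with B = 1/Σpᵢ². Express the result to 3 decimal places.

0.576

Σpᵢ² = 0.02² + 0.22² + 0.26² + 0.50² = 0.0004 + 0.0484 + 0.0676 + 0.2500 = 0.3664
B = 1 / 0.3664 = 2.72926
Bₛ = (B − 1)/(n − 1) = (2.72926 − 1)/(4 − 1) = 1.72926/3 = 0.57642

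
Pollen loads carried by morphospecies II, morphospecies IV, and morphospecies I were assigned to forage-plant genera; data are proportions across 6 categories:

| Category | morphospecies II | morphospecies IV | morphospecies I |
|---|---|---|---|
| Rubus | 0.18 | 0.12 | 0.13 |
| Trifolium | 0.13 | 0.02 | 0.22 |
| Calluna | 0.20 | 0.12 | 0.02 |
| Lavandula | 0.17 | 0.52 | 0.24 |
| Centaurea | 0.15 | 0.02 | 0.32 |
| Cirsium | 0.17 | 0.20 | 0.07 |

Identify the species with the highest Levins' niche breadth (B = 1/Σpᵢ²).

morphospecies II

Σp_IIᵢ² = 0.18² + 0.13² + 0.20² + 0.17² + 0.15² + 0.17² = 0.0324 + 0.0169 + 0.0400 + 0.0289 + 0.0225 + 0.0289 = 0.1696
B_II = 1 / 0.1696 = 5.8962
Σp_IVᵢ² = 0.12² + 0.02² + 0.12² + 0.52² + 0.02² + 0.20² = 0.0144 + 0.0004 + 0.0144 + 0.2704 + 0.0004 + 0.0400 = 0.3400
B_IV = 1 / 0.3400 = 2.9412
Σp_Iᵢ² = 0.13² + 0.22² + 0.02² + 0.24² + 0.32² + 0.07² = 0.0169 + 0.0484 + 0.0004 + 0.0576 + 0.1024 + 0.0049 = 0.2306
B_I = 1 / 0.2306 = 4.3365
Highest B → broadest niche (most generalist): morphospecies II (B = 5.90).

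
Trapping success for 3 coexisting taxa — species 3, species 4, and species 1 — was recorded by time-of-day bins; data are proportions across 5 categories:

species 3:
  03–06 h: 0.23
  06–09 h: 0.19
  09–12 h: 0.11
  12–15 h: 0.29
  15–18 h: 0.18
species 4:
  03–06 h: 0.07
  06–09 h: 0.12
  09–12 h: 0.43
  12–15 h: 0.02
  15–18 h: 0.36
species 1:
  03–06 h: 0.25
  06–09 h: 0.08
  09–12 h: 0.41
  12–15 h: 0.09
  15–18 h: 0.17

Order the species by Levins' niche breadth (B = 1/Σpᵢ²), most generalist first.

Σp_3ᵢ² = 0.23² + 0.19² + 0.11² + 0.29² + 0.18² = 0.0529 + 0.0361 + 0.0121 + 0.0841 + 0.0324 = 0.2176
B_3 = 1 / 0.2176 = 4.5956
Σp_4ᵢ² = 0.07² + 0.12² + 0.43² + 0.02² + 0.36² = 0.0049 + 0.0144 + 0.1849 + 0.0004 + 0.1296 = 0.3342
B_4 = 1 / 0.3342 = 2.9922
Σp_1ᵢ² = 0.25² + 0.08² + 0.41² + 0.09² + 0.17² = 0.0625 + 0.0064 + 0.1681 + 0.0081 + 0.0289 = 0.2740
B_1 = 1 / 0.2740 = 3.6496
Ranking by B (broadest → narrowest): species 3 (4.60) > species 1 (3.65) > species 4 (2.99)

species 3 > species 1 > species 4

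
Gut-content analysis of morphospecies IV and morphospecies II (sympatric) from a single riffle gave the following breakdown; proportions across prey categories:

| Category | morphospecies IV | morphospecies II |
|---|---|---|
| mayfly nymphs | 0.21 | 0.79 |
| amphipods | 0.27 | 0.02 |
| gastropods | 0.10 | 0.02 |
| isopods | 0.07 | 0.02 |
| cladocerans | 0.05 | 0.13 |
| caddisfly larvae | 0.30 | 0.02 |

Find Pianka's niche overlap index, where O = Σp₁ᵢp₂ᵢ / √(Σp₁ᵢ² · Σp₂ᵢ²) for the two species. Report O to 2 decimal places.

Σ p₁ᵢp₂ᵢ = 0.1659 + 0.0054 + 0.0020 + 0.0014 + 0.0065 + 0.0060 = 0.1872
Σp_1ᵢ² = 0.21² + 0.27² + 0.10² + 0.07² + 0.05² + 0.30² = 0.0441 + 0.0729 + 0.0100 + 0.0049 + 0.0025 + 0.0900 = 0.2244
Σp_2ᵢ² = 0.79² + 0.02² + 0.02² + 0.02² + 0.13² + 0.02² = 0.6241 + 0.0004 + 0.0004 + 0.0004 + 0.0169 + 0.0004 = 0.6426
O = 0.1872 / √(0.2244 × 0.6426) = 0.1872 / 0.37974 = 0.4930

0.49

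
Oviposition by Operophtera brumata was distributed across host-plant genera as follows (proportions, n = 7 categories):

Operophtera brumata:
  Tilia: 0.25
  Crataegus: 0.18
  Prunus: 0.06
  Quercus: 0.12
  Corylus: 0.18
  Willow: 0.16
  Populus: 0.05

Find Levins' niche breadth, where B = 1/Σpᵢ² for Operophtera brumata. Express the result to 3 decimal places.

5.767

Σpᵢ² = 0.25² + 0.18² + 0.06² + 0.12² + 0.18² + 0.16² + 0.05² = 0.0625 + 0.0324 + 0.0036 + 0.0144 + 0.0324 + 0.0256 + 0.0025 = 0.1734
B = 1 / 0.1734 = 5.76701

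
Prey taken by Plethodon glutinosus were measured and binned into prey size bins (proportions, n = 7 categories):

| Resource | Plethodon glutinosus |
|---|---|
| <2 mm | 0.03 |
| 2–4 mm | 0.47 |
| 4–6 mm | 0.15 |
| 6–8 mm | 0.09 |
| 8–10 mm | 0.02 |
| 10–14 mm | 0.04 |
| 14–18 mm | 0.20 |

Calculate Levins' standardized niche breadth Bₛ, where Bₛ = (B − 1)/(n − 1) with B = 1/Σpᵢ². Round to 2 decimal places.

0.40

Σpᵢ² = 0.03² + 0.47² + 0.15² + 0.09² + 0.02² + 0.04² + 0.20² = 0.0009 + 0.2209 + 0.0225 + 0.0081 + 0.0004 + 0.0016 + 0.0400 = 0.2944
B = 1 / 0.2944 = 3.3967
Bₛ = (B − 1)/(n − 1) = (3.3967 − 1)/(7 − 1) = 2.3967/6 = 0.3995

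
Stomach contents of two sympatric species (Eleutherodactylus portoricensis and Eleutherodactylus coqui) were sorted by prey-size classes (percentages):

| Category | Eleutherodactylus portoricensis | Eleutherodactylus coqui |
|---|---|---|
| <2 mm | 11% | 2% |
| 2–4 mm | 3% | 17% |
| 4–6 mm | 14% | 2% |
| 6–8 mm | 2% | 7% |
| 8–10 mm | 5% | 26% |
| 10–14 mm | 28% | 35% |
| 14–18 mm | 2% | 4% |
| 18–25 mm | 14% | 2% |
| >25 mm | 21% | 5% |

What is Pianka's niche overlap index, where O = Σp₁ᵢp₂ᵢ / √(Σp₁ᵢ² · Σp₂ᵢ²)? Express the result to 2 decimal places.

0.68

Convert percentages to proportions (divide by 100).
Σ p₁ᵢp₂ᵢ = 0.0022 + 0.0051 + 0.0028 + 0.0014 + 0.0130 + 0.0980 + 0.0008 + 0.0028 + 0.0105 = 0.1366
Σp_1ᵢ² = 0.11² + 0.03² + 0.14² + 0.02² + 0.05² + 0.28² + 0.02² + 0.14² + 0.21² = 0.0121 + 0.0009 + 0.0196 + 0.0004 + 0.0025 + 0.0784 + 0.0004 + 0.0196 + 0.0441 = 0.1780
Σp_2ᵢ² = 0.02² + 0.17² + 0.02² + 0.07² + 0.26² + 0.35² + 0.04² + 0.02² + 0.05² = 0.0004 + 0.0289 + 0.0004 + 0.0049 + 0.0676 + 0.1225 + 0.0016 + 0.0004 + 0.0025 = 0.2292
O = 0.1366 / √(0.1780 × 0.2292) = 0.1366 / 0.20198 = 0.6763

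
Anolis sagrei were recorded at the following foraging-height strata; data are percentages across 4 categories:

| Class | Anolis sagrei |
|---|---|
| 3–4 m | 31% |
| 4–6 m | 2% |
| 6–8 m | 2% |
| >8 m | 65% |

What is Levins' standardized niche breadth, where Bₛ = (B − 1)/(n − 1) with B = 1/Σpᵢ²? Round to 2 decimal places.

Convert percentages to proportions (divide by 100).
Σpᵢ² = 0.31² + 0.02² + 0.02² + 0.65² = 0.0961 + 0.0004 + 0.0004 + 0.4225 = 0.5194
B = 1 / 0.5194 = 1.9253
Bₛ = (B − 1)/(n − 1) = (1.9253 − 1)/(4 − 1) = 0.9253/3 = 0.3084

0.31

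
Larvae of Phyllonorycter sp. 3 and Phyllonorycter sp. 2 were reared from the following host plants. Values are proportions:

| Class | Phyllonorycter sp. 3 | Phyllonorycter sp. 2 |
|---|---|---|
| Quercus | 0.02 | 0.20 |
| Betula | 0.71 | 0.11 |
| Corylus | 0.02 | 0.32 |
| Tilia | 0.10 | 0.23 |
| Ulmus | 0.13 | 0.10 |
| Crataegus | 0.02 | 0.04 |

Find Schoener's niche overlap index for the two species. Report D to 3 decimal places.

0.370

Σ|p₁ᵢ − p₂ᵢ| = 0.18 + 0.60 + 0.30 + 0.13 + 0.03 + 0.02 = 1.26
D = 1 − ½ × 1.26 = 1 − 0.630 = 0.37000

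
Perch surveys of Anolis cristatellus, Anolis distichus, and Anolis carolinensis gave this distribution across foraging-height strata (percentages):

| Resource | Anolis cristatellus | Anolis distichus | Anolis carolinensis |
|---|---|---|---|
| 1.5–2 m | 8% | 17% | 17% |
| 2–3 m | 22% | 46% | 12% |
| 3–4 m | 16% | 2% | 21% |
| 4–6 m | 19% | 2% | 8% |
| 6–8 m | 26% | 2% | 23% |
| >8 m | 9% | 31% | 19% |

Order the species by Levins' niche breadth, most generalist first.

Convert percentages to proportions (divide by 100).
Σp_crisᵢ² = 0.08² + 0.22² + 0.16² + 0.19² + 0.26² + 0.09² = 0.0064 + 0.0484 + 0.0256 + 0.0361 + 0.0676 + 0.0081 = 0.1922
B_cris = 1 / 0.1922 = 5.2029
Σp_distᵢ² = 0.17² + 0.46² + 0.02² + 0.02² + 0.02² + 0.31² = 0.0289 + 0.2116 + 0.0004 + 0.0004 + 0.0004 + 0.0961 = 0.3378
B_dist = 1 / 0.3378 = 2.9603
Σp_caroᵢ² = 0.17² + 0.12² + 0.21² + 0.08² + 0.23² + 0.19² = 0.0289 + 0.0144 + 0.0441 + 0.0064 + 0.0529 + 0.0361 = 0.1828
B_caro = 1 / 0.1828 = 5.4705
Ranking by B (broadest → narrowest): Anolis carolinensis (5.47) > Anolis cristatellus (5.20) > Anolis distichus (2.96)

Anolis carolinensis > Anolis cristatellus > Anolis distichus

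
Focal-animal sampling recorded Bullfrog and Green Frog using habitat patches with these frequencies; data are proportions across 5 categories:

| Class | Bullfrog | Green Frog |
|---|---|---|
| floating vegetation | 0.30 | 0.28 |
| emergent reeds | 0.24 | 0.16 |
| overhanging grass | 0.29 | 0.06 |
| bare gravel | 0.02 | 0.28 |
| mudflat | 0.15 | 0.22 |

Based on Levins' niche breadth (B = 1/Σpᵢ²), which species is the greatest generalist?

Σp_Bullᵢ² = 0.30² + 0.24² + 0.29² + 0.02² + 0.15² = 0.0900 + 0.0576 + 0.0841 + 0.0004 + 0.0225 = 0.2546
B_Bull = 1 / 0.2546 = 3.9277
Σp_Frogᵢ² = 0.28² + 0.16² + 0.06² + 0.28² + 0.22² = 0.0784 + 0.0256 + 0.0036 + 0.0784 + 0.0484 = 0.2344
B_Frog = 1 / 0.2344 = 4.2662
Highest B → broadest niche (most generalist): Green Frog (B = 4.27).

Green Frog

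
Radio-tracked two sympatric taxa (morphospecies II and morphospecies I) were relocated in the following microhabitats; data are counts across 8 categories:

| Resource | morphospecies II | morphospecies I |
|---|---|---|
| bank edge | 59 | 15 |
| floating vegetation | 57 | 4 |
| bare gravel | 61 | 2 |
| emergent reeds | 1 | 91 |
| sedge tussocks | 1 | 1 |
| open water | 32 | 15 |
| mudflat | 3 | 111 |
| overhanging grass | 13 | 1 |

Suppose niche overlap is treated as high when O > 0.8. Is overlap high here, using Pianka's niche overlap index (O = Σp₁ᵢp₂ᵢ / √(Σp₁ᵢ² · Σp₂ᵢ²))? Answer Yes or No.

No

Proportions for morphospecies II (n=227): 59/227=0.2599, 57/227=0.2511, 61/227=0.2687, 1/227=0.0044, 1/227=0.0044, 32/227=0.1410, 3/227=0.0132, 13/227=0.0573
Proportions for morphospecies I (n=240): 15/240=0.0625, 4/240=0.0167, 2/240=0.0083, 91/240=0.3792, 1/240=0.0042, 15/240=0.0625, 111/240=0.4625, 1/240=0.0042
Σ p₁ᵢp₂ᵢ = 0.016244 + 0.004193 + 0.002230 + 0.001668 + 0.000018 + 0.008813 + 0.006105 + 0.000241 = 0.039512
Σp_1ᵢ² = 0.2599² + 0.2511² + 0.2687² + 0.0044² + 0.0044² + 0.1410² + 0.0132² + 0.0573² = 0.067548 + 0.063051 + 0.072200 + 0.000019 + 0.000019 + 0.019881 + 0.000174 + 0.003283 = 0.226175
Σp_2ᵢ² = 0.0625² + 0.0167² + 0.0083² + 0.3792² + 0.0042² + 0.0625² + 0.4625² + 0.0042² = 0.003906 + 0.000279 + 0.000069 + 0.143793 + 0.000018 + 0.003906 + 0.213906 + 0.000018 = 0.365895
O = 0.039512 / √(0.226175 × 0.365895) = 0.039512 / 0.2876740 = 0.1373
O = 0.1373 < 0.8 → No.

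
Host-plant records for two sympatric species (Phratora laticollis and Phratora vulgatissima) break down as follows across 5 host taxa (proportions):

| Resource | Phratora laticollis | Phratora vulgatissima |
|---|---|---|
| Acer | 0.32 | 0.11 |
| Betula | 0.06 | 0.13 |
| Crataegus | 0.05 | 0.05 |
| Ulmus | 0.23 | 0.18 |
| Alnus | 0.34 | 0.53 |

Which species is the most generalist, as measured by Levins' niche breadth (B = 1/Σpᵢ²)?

Σp_latiᵢ² = 0.32² + 0.06² + 0.05² + 0.23² + 0.34² = 0.1024 + 0.0036 + 0.0025 + 0.0529 + 0.1156 = 0.2770
B_lati = 1 / 0.2770 = 3.6101
Σp_vulgᵢ² = 0.11² + 0.13² + 0.05² + 0.18² + 0.53² = 0.0121 + 0.0169 + 0.0025 + 0.0324 + 0.2809 = 0.3448
B_vulg = 1 / 0.3448 = 2.9002
Highest B → broadest niche (most generalist): Phratora laticollis (B = 3.61).

Phratora laticollis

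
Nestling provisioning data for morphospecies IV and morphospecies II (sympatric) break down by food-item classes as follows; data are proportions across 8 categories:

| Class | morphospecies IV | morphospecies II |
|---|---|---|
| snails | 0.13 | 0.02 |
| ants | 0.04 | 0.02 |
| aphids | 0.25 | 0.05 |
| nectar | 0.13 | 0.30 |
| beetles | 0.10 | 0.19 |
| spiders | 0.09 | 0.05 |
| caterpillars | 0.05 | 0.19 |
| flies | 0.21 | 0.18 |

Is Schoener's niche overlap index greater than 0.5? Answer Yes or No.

Σ|p₁ᵢ − p₂ᵢ| = 0.11 + 0.02 + 0.20 + 0.17 + 0.09 + 0.04 + 0.14 + 0.03 = 0.80
D = 1 − ½ × 0.80 = 1 − 0.400 = 0.6000
D = 0.6000 > 0.5 → Yes.

Yes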